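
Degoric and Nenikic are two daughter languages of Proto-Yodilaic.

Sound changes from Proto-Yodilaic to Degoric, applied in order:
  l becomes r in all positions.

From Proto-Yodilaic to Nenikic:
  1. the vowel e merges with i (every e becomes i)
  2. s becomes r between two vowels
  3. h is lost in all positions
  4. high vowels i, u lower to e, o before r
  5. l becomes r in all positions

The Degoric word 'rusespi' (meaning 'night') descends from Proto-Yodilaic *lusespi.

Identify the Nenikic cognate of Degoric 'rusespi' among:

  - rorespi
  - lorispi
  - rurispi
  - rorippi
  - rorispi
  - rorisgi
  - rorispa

rorispi

Nenikic: *lusespi
  lusespi → lusispi   [vowel merger]
  lusispi → lurispi   [rhotacism]
  lurispi (rule 3 does not apply)
  lurispi → lorispi   [pre-rhotic lowering]
  lorispi → rorispi   [unconditioned shift]
  giving Nenikic rorispi.
Only 'rorispi' matches the regular Nenikic development of *lusespi.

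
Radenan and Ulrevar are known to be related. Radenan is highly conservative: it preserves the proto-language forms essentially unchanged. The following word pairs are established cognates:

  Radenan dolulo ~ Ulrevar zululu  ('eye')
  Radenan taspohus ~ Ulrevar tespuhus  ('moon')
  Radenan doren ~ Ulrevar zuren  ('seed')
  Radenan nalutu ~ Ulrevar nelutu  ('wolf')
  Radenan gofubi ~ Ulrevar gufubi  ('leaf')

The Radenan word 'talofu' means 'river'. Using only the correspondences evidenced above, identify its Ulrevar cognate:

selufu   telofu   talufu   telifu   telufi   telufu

taspohus ~ tespuhus, nalutu ~ nelutu — Radenan a corresponds to Ulrevar e after a consonant, before a consonant other than r, m, n, p, b, f, v.
gofubi ~ gufubi — Radenan o corresponds to Ulrevar u after a consonant, before a labial obstruent.
Applying these to Radenan 'talofu':
  talofu → telofu   (a→e after a consonant, before a consonant other than r, m, n, p, b, f, v)
  telofu → telufu   (o→u after a consonant, before a labial obstruent)
So the Ulrevar cognate is 'telufu'.

telufu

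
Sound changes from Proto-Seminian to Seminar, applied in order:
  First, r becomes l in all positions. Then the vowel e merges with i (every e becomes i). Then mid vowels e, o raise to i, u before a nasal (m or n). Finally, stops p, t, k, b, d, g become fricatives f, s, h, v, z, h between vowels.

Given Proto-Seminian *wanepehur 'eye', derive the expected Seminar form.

Seminar: *wanepehur > wanepehul > wanipihul > wanifihul  (by unconditioned shift, vowel merger, intervocalic lenition)

wanifihul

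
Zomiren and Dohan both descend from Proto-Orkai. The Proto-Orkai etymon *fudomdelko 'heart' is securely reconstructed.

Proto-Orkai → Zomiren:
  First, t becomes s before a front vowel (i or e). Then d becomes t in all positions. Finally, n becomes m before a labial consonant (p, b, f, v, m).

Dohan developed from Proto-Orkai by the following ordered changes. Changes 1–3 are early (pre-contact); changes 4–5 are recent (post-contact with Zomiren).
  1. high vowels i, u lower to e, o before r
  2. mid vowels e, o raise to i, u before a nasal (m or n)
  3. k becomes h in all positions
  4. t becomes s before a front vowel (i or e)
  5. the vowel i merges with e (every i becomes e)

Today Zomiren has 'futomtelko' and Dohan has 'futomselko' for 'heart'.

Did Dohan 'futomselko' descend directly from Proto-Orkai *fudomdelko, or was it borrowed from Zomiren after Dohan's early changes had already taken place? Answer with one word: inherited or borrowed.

borrowed

If inherited, *fudomdelko would pass through all of Dohan's changes:
Dohan: *fudomdelko > fudumdelko > fudumdelho  (by pre-nasal raising, unconditioned shift)
If borrowed from Zomiren 'futomtelko' after the early changes, it would undergo only the recent ones:
  rule 4 (palatalisation): futomtelko → futomselko
  rule 5 (vowel merger): no change (futomselko)
  ⇒ as a loan: futomselko
Dohan 'futomselko' matches the loan outcome 'futomselko', not the inherited 'fudumdelho' — it skipped the early Dohan changes, so it was borrowed from Zomiren.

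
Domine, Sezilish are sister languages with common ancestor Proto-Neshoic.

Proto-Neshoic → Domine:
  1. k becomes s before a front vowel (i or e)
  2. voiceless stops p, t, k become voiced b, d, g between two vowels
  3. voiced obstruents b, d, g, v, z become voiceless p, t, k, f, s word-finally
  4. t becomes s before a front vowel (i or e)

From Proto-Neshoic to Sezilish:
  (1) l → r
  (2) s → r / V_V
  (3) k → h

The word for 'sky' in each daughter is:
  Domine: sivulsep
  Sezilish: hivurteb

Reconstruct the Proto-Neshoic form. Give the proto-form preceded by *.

*kivulteb

Position 1: Domine has s, Sezilish has h. Taking the neighbouring segments as reconstructed: Domine s could go back to *t or *k or *s; Sezilish h could go back to *k or *h — the one source consistent with every daughter is *k.
Position 6: Domine has s, Sezilish has t. Sezilish preserves t here (none of its changes turn any other segment into t), so the proto-segment is *t.
Position 8: Domine has p, Sezilish has b. Sezilish preserves b here (none of its changes turn any other segment into b), so the proto-segment is *b.
Continuing position by position gives *kivulteb; check it forward:
Domine: start from *kivulteb.
  rule 1 (palatalisation): kivulteb → sivulteb
  rule 2: no change — sivulteb
  rule 3 (final devoicing): sivulteb → sivultep
  rule 4 (palatalisation): sivultep → sivulsep
  ⇒ Domine sivulsep
Sezilish: *kivulteb > kivurteb > hivurteb  (by unconditioned shift, unconditioned shift)
Only *kivulteb yields all of Domine sivulsep, Sezilish hivurteb.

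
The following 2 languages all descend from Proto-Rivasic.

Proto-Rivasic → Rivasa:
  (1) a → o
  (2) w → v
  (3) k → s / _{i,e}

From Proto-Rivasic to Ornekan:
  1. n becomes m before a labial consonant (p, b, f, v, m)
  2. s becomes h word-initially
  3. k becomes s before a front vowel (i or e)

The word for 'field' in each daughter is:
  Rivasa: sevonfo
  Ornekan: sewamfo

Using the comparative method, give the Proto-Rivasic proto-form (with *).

Position 1: Rivasa has s, Ornekan has s. Taking the neighbouring segments as reconstructed: Rivasa s could go back to *k or *s; Ornekan s can only go back to *k — the one source consistent with every daughter is *k.
Position 4: Rivasa has o, Ornekan has a. Ornekan preserves a here (none of its changes turn any other segment into a), so the proto-segment is *a.
This points to *kewanfo. Verify forward in each daughter:
Rivasa: *kewanfo
  kewanfo → kewonfo   [vowel merger]
  kewonfo → kevonfo   [unconditioned shift]
  kevonfo → sevonfo   [palatalisation]
  giving Rivasa sevonfo.
Ornekan: start from *kewanfo.
  rule 1 (nasal place assimilation): kewanfo → kewamfo
  rule 2: no change — kewamfo
  rule 3 (palatalisation): kewamfo → sewamfo
  ⇒ Ornekan sewamfo
*kewanfo is the unique common source.

*kewanfo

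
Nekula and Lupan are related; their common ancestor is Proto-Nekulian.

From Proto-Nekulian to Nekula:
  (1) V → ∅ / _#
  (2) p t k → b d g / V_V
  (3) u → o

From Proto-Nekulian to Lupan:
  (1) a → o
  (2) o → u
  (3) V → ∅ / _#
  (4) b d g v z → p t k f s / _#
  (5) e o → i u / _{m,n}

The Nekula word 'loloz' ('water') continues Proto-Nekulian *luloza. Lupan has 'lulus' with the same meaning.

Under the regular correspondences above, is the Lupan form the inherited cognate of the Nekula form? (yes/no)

Derive the expected Lupan reflex of *luloza:
Lupan: *luloza > lulozo > luluzu > luluz > lulus  (by vowel merger, vowel merger, apocope, final devoicing)
Lupan 'lulus' matches the regular reflex exactly, so the pair is cognate.

yes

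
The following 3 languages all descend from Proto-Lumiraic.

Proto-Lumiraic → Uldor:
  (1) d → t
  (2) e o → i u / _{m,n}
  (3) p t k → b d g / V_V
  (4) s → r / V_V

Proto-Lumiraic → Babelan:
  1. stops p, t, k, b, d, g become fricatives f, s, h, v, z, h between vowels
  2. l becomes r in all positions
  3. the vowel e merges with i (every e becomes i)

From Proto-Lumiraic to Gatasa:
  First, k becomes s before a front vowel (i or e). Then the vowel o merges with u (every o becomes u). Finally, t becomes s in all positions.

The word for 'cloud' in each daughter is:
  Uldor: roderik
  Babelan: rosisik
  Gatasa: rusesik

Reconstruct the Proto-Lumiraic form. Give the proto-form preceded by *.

Position 2: Uldor has o, Babelan has o, Gatasa has u. Uldor preserves o here (none of its changes turn any other segment into o), so the proto-segment is *o.
Position 5: Uldor has r, Babelan has s, Gatasa has s. Taking the neighbouring segments as reconstructed: Uldor r could go back to *s or *r; Babelan s could go back to *t or *s; Gatasa s could go back to *t or *k or *s — the one source consistent with every daughter is *s.
Position 4: Uldor has e, Babelan has i, Gatasa has e. Uldor preserves e here (none of its changes turn any other segment into e), so the proto-segment is *e.
Verify the candidate proto-form against each daughter:
Uldor: *rotesik
  rotesik (rule 1 does not apply)
  rotesik (rule 2 does not apply)
  rotesik → rodesik   [intervocalic voicing]
  rodesik → roderik   [rhotacism]
  giving Uldor roderik.
Babelan: start from *rotesik.
  rule 1 (intervocalic lenition): rotesik → rosesik
  rule 2: no change — rosesik
  rule 3 (vowel merger): rosesik → rosisik
  ⇒ Babelan rosisik
Gatasa: *rotesik
  rotesik (rule 1 does not apply)
  rotesik → rutesik   [vowel merger]
  rutesik → rusesik   [unconditioned shift]
  giving Gatasa rusesik.
Only *rotesik yields all of Uldor roderik, Babelan rosisik, Gatasa rusesik.

*rotesik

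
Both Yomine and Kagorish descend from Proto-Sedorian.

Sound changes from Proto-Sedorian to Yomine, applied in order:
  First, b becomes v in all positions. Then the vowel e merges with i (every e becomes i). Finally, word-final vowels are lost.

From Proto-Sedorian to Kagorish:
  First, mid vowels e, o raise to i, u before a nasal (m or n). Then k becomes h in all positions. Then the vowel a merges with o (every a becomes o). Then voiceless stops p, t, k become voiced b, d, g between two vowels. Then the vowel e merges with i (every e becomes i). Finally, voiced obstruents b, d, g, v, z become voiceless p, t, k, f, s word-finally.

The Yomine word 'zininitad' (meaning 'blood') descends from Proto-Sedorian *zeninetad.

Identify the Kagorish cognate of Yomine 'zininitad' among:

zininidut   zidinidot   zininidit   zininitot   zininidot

zininidot

Kagorish: start from *zeninetad.
  rule 1 (pre-nasal raising): zeninetad → zininetad
  rule 2: no change — zininetad
  rule 3 (vowel merger): zininetad → zininetod
  rule 4 (intervocalic voicing): zininetod → zininedod
  rule 5 (vowel merger): zininedod → zininidod
  rule 6 (final devoicing): zininidod → zininidot
  ⇒ Kagorish zininidot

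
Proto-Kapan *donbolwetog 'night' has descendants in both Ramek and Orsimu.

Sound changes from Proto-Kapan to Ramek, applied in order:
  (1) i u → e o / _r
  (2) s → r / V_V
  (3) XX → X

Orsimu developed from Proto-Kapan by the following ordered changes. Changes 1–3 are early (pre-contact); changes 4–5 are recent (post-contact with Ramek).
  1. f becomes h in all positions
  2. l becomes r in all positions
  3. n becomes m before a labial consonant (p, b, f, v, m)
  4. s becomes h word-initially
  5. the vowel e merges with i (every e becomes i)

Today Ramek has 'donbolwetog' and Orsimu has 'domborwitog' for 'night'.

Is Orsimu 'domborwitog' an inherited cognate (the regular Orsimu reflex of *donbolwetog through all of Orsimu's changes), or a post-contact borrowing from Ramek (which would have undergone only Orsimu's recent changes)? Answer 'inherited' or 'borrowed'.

If inherited, *donbolwetog would pass through all of Orsimu's changes:
Orsimu: *donbolwetog > donborwetog > domborwetog > domborwitog  (by unconditioned shift, nasal place assimilation, vowel merger)
If borrowed from Ramek 'donbolwetog' after the early changes, it would undergo only the recent ones:
  rule 4 (debuccalisation): no change (donbolwetog)
  rule 5 (vowel merger): donbolwetog → donbolwitog
  ⇒ as a loan: donbolwitog
Orsimu 'domborwitog' matches the inherited outcome exactly, so it is an inherited cognate, not a loan.

inherited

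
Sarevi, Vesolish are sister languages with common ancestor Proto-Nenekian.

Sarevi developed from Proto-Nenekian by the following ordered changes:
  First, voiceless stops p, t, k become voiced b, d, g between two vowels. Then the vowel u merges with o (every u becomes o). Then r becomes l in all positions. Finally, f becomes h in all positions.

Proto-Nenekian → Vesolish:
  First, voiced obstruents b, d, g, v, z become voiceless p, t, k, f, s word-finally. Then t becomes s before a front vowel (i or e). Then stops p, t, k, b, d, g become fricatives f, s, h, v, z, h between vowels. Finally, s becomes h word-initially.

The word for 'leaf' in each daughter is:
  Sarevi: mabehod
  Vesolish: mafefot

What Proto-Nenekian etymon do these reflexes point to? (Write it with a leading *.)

*mapefod

Position 3: Sarevi has b, Vesolish has f. Taking the neighbouring segments as reconstructed: Sarevi b could go back to *p or *b; Vesolish f could go back to *p or *f — the one source consistent with every daughter is *p.
Position 5: Sarevi has h, Vesolish has f. Taking the neighbouring segments as reconstructed: Sarevi h could go back to *f or *h; Vesolish f could go back to *p or *f — the one source consistent with every daughter is *f.
Position 7: Sarevi has d, Vesolish has t. Taking the neighbouring segments as reconstructed: Sarevi d can only go back to *d; Vesolish t could go back to *t or *d — the one source consistent with every daughter is *d.
Continuing position by position gives *mapefod; check it forward:
Sarevi: start from *mapefod.
  rule 1 (intervocalic voicing): mapefod → mabefod
  rule 2: no change — mabefod
  rule 3: no change — mabefod
  rule 4 (unconditioned shift): mabefod → mabehod
  ⇒ Sarevi mabehod
Vesolish: *mapefod
  mapefod → mapefot   [final devoicing]
  mapefot (rule 2 does not apply)
  mapefot → mafefot   [intervocalic lenition]
  mafefot (rule 4 does not apply)
  giving Vesolish mafefot.
*mapefod is the unique common source.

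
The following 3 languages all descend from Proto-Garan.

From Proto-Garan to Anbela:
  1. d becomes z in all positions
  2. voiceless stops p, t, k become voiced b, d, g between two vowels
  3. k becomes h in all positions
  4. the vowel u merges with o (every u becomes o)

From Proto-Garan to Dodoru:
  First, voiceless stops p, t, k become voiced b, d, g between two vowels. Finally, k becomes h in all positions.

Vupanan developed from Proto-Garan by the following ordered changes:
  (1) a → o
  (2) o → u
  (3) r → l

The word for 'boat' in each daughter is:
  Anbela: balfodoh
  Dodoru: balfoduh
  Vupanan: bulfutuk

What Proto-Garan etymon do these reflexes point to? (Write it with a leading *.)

Position 8: Anbela has h, Dodoru has h, Vupanan has k. Vupanan preserves k here (none of its changes turn any other segment into k), so the proto-segment is *k.
Position 7: Anbela has o, Dodoru has u, Vupanan has u. Dodoru preserves u here (none of its changes turn any other segment into u), so the proto-segment is *u.
Position 6: Anbela has d, Dodoru has d, Vupanan has t. Vupanan preserves t here (none of its changes turn any other segment into t), so the proto-segment is *t.
Continuing position by position gives *balfotuk; check it forward:
Anbela: *balfotuk
  balfotuk (rule 1 does not apply)
  balfotuk → balfoduk   [intervocalic voicing]
  balfoduk → balfoduh   [unconditioned shift]
  balfoduh → balfodoh   [vowel merger]
  giving Anbela balfodoh.
Dodoru: *balfotuk
  balfotuk → balfoduk   [intervocalic voicing]
  balfoduk → balfoduh   [unconditioned shift]
  giving Dodoru balfoduh.
Vupanan: *balfotuk > bolfotuk > bulfutuk  (by vowel merger, vowel merger)
Only *balfotuk yields all of Anbela balfodoh, Dodoru balfoduh, Vupanan bulfutuk.

*balfotuk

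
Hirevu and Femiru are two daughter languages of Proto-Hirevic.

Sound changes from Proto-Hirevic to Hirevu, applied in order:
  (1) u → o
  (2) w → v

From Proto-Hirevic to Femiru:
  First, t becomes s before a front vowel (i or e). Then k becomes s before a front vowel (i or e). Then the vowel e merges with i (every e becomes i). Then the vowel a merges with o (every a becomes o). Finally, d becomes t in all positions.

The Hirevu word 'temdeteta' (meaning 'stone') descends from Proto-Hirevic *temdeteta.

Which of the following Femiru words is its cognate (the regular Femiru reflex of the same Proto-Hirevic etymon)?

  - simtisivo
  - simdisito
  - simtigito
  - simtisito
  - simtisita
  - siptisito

simtisito

Femiru: *temdeteta > semdeseta > simdisita > simdisito > simtisito  (by palatalisation, vowel merger, vowel merger, unconditioned shift)
Only 'simtisito' matches the regular Femiru development of *temdeteta.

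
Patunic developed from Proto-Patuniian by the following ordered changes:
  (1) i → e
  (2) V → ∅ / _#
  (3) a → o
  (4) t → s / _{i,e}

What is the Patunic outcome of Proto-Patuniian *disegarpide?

Patunic: *disegarpide
  disegarpide → desegarpede   [vowel merger]
  desegarpede → desegarped   [apocope]
  desegarped → desegorped   [vowel merger]
  desegorped (rule 4 does not apply)
  giving Patunic desegorped.

desegorped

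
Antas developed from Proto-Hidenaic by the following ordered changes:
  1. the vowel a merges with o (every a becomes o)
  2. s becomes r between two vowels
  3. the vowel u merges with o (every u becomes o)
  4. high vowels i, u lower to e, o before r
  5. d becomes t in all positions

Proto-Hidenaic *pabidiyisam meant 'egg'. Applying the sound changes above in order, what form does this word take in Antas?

pobitiyerom

Antas: *pabidiyisam > pobidiyisom > pobidiyirom > pobidiyerom > pobitiyerom  (by vowel merger, rhotacism, pre-rhotic lowering, unconditioned shift)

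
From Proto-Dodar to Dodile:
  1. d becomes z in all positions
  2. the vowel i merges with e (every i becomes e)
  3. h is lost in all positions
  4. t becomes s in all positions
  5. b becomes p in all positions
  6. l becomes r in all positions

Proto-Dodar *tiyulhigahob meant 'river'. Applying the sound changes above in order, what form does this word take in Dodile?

Dodile: *tiyulhigahob
  tiyulhigahob (rule 1 does not apply)
  tiyulhigahob → teyulhegahob   [vowel merger]
  teyulhegahob → teyulegaob   [h-loss]
  teyulegaob → seyulegaob   [unconditioned shift]
  seyulegaob → seyulegaop   [unconditioned shift]
  seyulegaop → seyuregaop   [unconditioned shift]
  giving Dodile seyuregaop.

seyuregaop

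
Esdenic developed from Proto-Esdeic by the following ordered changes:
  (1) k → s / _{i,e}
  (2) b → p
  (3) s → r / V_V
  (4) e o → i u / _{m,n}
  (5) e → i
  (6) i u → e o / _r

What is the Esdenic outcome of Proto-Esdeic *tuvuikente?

Esdenic: *tuvuikente > tuvuisente > tuvuirente > tuvuirinte > tuvuirinti > tuvuerinti  (by palatalisation, rhotacism, pre-nasal raising, vowel merger, pre-rhotic lowering)

tuvuerinti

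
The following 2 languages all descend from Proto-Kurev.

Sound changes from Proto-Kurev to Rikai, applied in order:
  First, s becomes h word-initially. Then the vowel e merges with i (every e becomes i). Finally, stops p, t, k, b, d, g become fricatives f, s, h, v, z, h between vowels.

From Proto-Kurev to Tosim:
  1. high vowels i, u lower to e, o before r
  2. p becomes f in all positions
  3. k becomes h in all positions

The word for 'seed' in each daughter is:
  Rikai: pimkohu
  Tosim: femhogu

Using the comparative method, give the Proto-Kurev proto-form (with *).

Position 6: Rikai has h, Tosim has g. Tosim preserves g here (none of its changes turn any other segment into g), so the proto-segment is *g.
Position 1: Rikai has p, Tosim has f. Rikai preserves p here (none of its changes turn any other segment into p), so the proto-segment is *p.
Position 2: Rikai has i, Tosim has e. Taking the neighbouring segments as reconstructed: Rikai i could go back to *e or *i; Tosim e can only go back to *e — the one source consistent with every daughter is *e.
Continuing position by position gives *pemkogu; check it forward:
Rikai: start from *pemkogu.
  rule 1: no change — pemkogu
  rule 2 (vowel merger): pemkogu → pimkogu
  rule 3 (intervocalic lenition): pimkogu → pimkohu
  ⇒ Rikai pimkohu
Tosim: *pemkogu > femkogu > femhogu  (by unconditioned shift, unconditioned shift)
Only *pemkogu yields all of Rikai pimkohu, Tosim femhogu.

*pemkogu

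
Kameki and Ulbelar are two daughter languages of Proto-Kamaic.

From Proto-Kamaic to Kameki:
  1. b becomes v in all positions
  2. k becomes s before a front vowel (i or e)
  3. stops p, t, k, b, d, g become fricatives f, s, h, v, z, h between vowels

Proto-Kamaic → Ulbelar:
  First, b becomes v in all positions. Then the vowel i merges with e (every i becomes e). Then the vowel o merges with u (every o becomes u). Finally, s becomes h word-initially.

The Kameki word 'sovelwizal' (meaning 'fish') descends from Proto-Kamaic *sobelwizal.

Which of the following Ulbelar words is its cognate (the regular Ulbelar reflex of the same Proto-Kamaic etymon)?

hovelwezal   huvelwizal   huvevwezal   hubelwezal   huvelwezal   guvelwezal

Ulbelar: *sobelwizal > sovelwizal > sovelwezal > suvelwezal > huvelwezal  (by unconditioned shift, vowel merger, vowel merger, debuccalisation)
Only 'huvelwezal' matches the regular Ulbelar development of *sobelwizal.

huvelwezal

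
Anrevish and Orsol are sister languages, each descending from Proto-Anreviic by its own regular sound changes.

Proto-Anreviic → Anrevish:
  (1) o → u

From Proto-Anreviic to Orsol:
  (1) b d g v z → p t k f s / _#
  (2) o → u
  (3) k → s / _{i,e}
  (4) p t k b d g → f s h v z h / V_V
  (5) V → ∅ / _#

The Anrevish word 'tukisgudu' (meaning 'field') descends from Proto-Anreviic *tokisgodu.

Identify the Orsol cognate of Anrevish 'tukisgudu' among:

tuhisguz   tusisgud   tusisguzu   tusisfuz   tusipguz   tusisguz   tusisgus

tusisguz

Orsol: *tokisgodu > tukisgudu > tusisgudu > tusisguzu > tusisguz  (by vowel merger, palatalisation, intervocalic lenition, apocope)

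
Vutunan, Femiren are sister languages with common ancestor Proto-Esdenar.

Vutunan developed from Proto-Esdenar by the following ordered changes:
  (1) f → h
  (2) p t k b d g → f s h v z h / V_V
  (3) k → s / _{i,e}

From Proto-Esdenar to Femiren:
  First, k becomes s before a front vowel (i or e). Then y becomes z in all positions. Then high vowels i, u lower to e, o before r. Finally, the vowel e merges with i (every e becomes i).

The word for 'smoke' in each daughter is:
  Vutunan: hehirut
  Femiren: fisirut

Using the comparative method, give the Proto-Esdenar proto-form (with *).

Position 1: Vutunan has h, Femiren has f. Femiren preserves f here (none of its changes turn any other segment into f), so the proto-segment is *f.
Position 2: Vutunan has e, Femiren has i. Vutunan preserves e here (none of its changes turn any other segment into e), so the proto-segment is *e.
Position 3: Vutunan has h, Femiren has s. Taking the neighbouring segments as reconstructed: Vutunan h could go back to *k or *g or *f or *h; Femiren s could go back to *k or *s — the one source consistent with every daughter is *k.
The remaining positions agree across the daughters. Check the candidate against every language:
Vutunan: *fekirut > hekirut > hehirut  (by unconditioned shift, intervocalic lenition)
Femiren: *fekirut > fesirut > feserut > fisirut  (by palatalisation, pre-rhotic lowering, vowel merger)
Only *fekirut yields all of Vutunan hehirut, Femiren fisirut.

*fekirut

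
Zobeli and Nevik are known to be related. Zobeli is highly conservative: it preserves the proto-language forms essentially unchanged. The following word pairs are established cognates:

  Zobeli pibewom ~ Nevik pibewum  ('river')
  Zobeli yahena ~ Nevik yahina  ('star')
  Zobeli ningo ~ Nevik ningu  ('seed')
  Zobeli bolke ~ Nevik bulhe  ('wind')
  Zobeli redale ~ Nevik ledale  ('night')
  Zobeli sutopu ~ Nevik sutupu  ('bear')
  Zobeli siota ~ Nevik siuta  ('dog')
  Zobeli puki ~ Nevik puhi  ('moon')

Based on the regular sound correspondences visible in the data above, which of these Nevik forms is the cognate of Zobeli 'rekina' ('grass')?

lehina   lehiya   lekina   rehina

redale ~ ledale — Zobeli r corresponds to Nevik l word-initially before a front vowel.
puki ~ puhi — Zobeli k corresponds to Nevik h between vowels (before a front vowel).
Applying these to Zobeli 'rekina':
  rekina → lekina   (r→l word-initially before a front vowel)
  lekina → lehina   (k→h between vowels (before a front vowel))
So the Nevik cognate is 'lehina'.

lehina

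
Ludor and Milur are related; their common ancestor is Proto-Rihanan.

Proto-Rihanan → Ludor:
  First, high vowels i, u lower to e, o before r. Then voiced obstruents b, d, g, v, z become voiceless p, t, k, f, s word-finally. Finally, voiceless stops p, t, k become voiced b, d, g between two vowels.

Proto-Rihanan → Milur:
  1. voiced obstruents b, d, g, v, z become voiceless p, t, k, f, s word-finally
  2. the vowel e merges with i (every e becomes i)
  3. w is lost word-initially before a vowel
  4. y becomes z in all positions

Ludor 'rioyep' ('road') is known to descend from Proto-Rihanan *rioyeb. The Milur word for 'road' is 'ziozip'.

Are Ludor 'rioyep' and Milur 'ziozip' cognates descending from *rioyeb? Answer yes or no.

Derive the expected Milur reflex of *rioyeb:
Milur: start from *rioyeb.
  rule 1 (final devoicing): rioyeb → rioyep
  rule 2 (vowel merger): rioyep → rioyip
  rule 3: no change — rioyip
  rule 4 (unconditioned shift): rioyip → riozip
  ⇒ Milur riozip
The regular Milur reflex would be 'riozip', but the attested form is 'ziozip'. The correspondence is irregular, so they are not cognates (the Milur form has a different source).

no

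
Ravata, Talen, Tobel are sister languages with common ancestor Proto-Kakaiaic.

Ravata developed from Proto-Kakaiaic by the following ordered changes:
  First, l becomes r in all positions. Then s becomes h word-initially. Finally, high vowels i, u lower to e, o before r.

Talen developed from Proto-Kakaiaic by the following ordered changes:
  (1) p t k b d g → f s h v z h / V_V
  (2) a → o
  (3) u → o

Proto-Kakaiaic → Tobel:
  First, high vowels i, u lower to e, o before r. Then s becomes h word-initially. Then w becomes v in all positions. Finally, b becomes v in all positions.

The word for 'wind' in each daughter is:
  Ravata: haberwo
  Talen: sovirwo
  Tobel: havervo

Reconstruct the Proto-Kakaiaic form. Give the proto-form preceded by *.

Position 1: Ravata has h, Talen has s, Tobel has h. Taking the neighbouring segments as reconstructed: Ravata h could go back to *s or *h; Talen s can only go back to *s; Tobel h could go back to *s or *h — the one source consistent with every daughter is *s.
Position 6: Ravata has w, Talen has w, Tobel has v. Ravata preserves w here (none of its changes turn any other segment into w), so the proto-segment is *w.
Verify the candidate proto-form against each daughter:
Ravata: *sabirwo
  sabirwo (rule 1 does not apply)
  sabirwo → habirwo   [debuccalisation]
  habirwo → haberwo   [pre-rhotic lowering]
  giving Ravata haberwo.
Talen: *sabirwo > savirwo > sovirwo  (by intervocalic lenition, vowel merger)
Tobel: *sabirwo > saberwo > haberwo > habervo > havervo  (by pre-rhotic lowering, debuccalisation, unconditioned shift, unconditioned shift)
*sabirwo is the unique common source.

*sabirwo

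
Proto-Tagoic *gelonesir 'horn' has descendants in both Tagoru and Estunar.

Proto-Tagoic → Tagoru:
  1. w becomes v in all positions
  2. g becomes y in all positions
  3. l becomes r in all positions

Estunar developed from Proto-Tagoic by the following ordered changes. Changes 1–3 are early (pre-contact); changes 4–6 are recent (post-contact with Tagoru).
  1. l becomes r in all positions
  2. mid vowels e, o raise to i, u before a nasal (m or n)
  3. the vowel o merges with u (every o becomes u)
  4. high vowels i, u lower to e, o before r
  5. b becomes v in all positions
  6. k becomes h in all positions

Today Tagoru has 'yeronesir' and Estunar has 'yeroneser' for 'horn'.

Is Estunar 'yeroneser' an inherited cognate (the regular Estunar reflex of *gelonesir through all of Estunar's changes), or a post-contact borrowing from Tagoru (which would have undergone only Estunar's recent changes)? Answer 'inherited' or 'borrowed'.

borrowed

If inherited, *gelonesir would pass through all of Estunar's changes:
Estunar: *gelonesir
  gelonesir → geronesir   [unconditioned shift]
  geronesir → gerunesir   [pre-nasal raising]
  gerunesir (rule 3 does not apply)
  gerunesir → geruneser   [pre-rhotic lowering]
  geruneser (rule 5 does not apply)
  geruneser (rule 6 does not apply)
  giving Estunar geruneser.
If borrowed from Tagoru 'yeronesir' after the early changes, it would undergo only the recent ones:
  rule 4 (pre-rhotic lowering): yeronesir → yeroneser
  rule 5 (unconditioned shift): no change (yeroneser)
  rule 6 (unconditioned shift): no change (yeroneser)
  ⇒ as a loan: yeroneser
Estunar 'yeroneser' matches the loan outcome 'yeroneser', not the inherited 'geruneser' — it skipped the early Estunar changes, so it was borrowed from Tagoru.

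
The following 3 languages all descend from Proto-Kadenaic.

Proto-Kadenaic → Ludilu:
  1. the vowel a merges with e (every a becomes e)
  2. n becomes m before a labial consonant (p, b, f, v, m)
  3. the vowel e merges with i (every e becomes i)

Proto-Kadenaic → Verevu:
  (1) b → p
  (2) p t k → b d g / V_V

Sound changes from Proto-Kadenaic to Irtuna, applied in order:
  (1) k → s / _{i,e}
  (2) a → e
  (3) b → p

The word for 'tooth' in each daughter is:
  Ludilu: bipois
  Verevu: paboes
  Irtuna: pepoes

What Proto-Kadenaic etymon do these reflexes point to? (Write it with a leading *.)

*bapoes

Position 3: Ludilu has p, Verevu has b, Irtuna has p. Ludilu preserves p here (none of its changes turn any other segment into p), so the proto-segment is *p.
Position 2: Ludilu has i, Verevu has a, Irtuna has e. Verevu preserves a here (none of its changes turn any other segment into a), so the proto-segment is *a.
Position 5: Ludilu has i, Verevu has e, Irtuna has e. Verevu preserves e here (none of its changes turn any other segment into e), so the proto-segment is *e.
Verify the candidate proto-form against each daughter:
Ludilu: *bapoes > bepoes > bipois  (by vowel merger, vowel merger)
Verevu: *bapoes > papoes > paboes  (by unconditioned shift, intervocalic voicing)
Irtuna: *bapoes
  bapoes (rule 1 does not apply)
  bapoes → bepoes   [vowel merger]
  bepoes → pepoes   [unconditioned shift]
  giving Irtuna pepoes.
*bapoes is the unique common source.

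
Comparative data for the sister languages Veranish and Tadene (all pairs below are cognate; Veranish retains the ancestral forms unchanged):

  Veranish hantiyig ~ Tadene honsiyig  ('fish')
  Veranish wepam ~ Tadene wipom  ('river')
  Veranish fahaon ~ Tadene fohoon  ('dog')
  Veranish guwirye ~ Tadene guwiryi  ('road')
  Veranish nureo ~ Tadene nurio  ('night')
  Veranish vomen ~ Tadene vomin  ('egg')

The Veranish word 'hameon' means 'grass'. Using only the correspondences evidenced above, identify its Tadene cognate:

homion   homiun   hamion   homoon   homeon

homion

wepam ~ wipom — Veranish a corresponds to Tadene o after a consonant, before a nasal.
nureo ~ nurio — Veranish e corresponds to Tadene i after a consonant, before a back vowel.
Applying these to Veranish 'hameon':
  hameon → homeon   (a→o after a consonant, before a nasal)
  homeon → homion   (e→i after a consonant, before a back vowel)
So the Tadene cognate is 'homion'.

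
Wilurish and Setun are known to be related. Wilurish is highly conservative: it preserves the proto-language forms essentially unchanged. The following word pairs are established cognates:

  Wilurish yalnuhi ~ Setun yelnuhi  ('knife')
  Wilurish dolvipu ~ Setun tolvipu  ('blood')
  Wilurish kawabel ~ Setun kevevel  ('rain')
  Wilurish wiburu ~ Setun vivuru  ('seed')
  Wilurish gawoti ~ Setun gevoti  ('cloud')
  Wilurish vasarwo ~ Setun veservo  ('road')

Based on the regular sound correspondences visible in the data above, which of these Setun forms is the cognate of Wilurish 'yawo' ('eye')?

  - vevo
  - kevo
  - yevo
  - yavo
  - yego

yevo

yalnuhi ~ yelnuhi, kawabel ~ kevevel — Wilurish a corresponds to Setun e after a consonant, before a consonant other than r, m, n, p, b, f, v.
gawoti ~ gevoti — Wilurish w corresponds to Setun v between vowels (before a back vowel).
Applying these to Wilurish 'yawo':
  yawo → yewo   (a→e after a consonant, before a consonant other than r, m, n, p, b, f, v)
  yewo → yevo   (w→v between vowels (before a back vowel))
So the Setun cognate is 'yevo'.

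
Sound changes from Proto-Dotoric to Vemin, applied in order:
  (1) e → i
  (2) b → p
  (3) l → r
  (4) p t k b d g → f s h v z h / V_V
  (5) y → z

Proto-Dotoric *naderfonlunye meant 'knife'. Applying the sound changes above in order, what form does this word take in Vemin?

nazirfonrunzi

Vemin: start from *naderfonlunye.
  rule 1 (vowel merger): naderfonlunye → nadirfonlunyi
  rule 2: no change — nadirfonlunyi
  rule 3 (unconditioned shift): nadirfonlunyi → nadirfonrunyi
  rule 4 (intervocalic lenition): nadirfonrunyi → nazirfonrunyi
  rule 5 (unconditioned shift): nazirfonrunyi → nazirfonrunzi
  ⇒ Vemin nazirfonrunzi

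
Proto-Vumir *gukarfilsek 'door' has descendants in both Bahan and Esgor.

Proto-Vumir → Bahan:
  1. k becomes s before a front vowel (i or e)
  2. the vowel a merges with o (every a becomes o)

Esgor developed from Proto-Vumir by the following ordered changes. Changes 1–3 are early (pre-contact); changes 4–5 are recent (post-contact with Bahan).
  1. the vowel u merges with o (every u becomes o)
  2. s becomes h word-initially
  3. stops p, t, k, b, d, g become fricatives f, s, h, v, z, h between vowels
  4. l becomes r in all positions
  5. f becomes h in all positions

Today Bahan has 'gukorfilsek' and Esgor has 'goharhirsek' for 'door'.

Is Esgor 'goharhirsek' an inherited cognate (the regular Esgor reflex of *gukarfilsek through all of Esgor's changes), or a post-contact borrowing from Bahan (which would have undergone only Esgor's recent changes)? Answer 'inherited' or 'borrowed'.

inherited

If inherited, *gukarfilsek would pass through all of Esgor's changes:
Esgor: *gukarfilsek
  gukarfilsek → gokarfilsek   [vowel merger]
  gokarfilsek (rule 2 does not apply)
  gokarfilsek → goharfilsek   [intervocalic lenition]
  goharfilsek → goharfirsek   [unconditioned shift]
  goharfirsek → goharhirsek   [unconditioned shift]
  giving Esgor goharhirsek.
If borrowed from Bahan 'gukorfilsek' after the early changes, it would undergo only the recent ones:
  rule 4 (unconditioned shift): gukorfilsek → gukorfirsek
  rule 5 (unconditioned shift): gukorfirsek → gukorhirsek
  ⇒ as a loan: gukorhirsek
Esgor 'goharhirsek' matches the inherited outcome exactly, so it is an inherited cognate, not a loan.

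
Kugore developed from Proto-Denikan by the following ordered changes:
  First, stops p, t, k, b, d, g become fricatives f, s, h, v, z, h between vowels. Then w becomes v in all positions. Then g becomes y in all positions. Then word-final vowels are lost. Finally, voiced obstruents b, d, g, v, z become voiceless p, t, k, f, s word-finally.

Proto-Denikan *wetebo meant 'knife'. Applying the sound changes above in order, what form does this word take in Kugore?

vesef

Kugore: *wetebo
  wetebo → wesevo   [intervocalic lenition]
  wesevo → vesevo   [unconditioned shift]
  vesevo (rule 3 does not apply)
  vesevo → vesev   [apocope]
  vesev → vesef   [final devoicing]
  giving Kugore vesef.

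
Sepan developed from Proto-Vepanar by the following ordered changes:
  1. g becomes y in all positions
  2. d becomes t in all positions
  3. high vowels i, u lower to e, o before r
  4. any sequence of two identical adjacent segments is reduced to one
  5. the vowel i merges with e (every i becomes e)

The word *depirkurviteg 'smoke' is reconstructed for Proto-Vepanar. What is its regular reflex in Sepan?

teperkorvetey

Sepan: start from *depirkurviteg.
  rule 1 (unconditioned shift): depirkurviteg → depirkurvitey
  rule 2 (unconditioned shift): depirkurvitey → tepirkurvitey
  rule 3 (pre-rhotic lowering): tepirkurvitey → teperkorvitey
  rule 4: no change — teperkorvitey
  rule 5 (vowel merger): teperkorvitey → teperkorvetey
  ⇒ Sepan teperkorvetey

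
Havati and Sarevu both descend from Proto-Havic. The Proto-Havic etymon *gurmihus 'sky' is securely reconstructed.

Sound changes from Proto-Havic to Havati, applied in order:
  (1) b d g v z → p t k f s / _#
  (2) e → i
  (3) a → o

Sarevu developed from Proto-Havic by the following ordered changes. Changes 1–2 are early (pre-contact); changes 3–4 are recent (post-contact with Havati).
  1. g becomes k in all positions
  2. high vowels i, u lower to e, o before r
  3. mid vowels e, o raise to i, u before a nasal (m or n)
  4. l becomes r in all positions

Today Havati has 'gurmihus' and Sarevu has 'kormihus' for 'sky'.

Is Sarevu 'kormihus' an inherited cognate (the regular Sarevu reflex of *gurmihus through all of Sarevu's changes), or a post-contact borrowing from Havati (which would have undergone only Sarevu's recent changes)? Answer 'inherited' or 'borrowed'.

inherited

If inherited, *gurmihus would pass through all of Sarevu's changes:
Sarevu: *gurmihus > kurmihus > kormihus  (by unconditioned shift, pre-rhotic lowering)
If borrowed from Havati 'gurmihus' after the early changes, it would undergo only the recent ones:
  rule 3 (pre-nasal raising): no change (gurmihus)
  rule 4 (unconditioned shift): no change (gurmihus)
  ⇒ as a loan: gurmihus
Sarevu 'kormihus' matches the inherited outcome exactly, so it is an inherited cognate, not a loan.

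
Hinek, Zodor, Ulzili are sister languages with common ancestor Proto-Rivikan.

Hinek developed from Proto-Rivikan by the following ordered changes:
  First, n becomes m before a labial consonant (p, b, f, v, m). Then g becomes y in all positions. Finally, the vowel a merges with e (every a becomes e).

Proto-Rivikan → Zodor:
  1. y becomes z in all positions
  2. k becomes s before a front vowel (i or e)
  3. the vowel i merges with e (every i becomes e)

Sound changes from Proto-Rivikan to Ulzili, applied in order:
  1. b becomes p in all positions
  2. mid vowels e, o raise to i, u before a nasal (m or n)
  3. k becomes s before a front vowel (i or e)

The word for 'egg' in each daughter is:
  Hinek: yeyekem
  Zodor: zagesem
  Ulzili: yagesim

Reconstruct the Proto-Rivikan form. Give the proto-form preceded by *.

*yagekem

Position 5: Hinek has k, Zodor has s, Ulzili has s. Hinek preserves k here (none of its changes turn any other segment into k), so the proto-segment is *k.
Position 1: Hinek has y, Zodor has z, Ulzili has y. Ulzili preserves y here (none of its changes turn any other segment into y), so the proto-segment is *y.
Position 6: Hinek has e, Zodor has e, Ulzili has i. Taking the neighbouring segments as reconstructed: Hinek e could go back to *a or *e; Zodor e could go back to *e or *i; Ulzili i could go back to *e or *i — the one source consistent with every daughter is *e.
This points to *yagekem. Verify forward in each daughter:
Hinek: *yagekem > yayekem > yeyekem  (by unconditioned shift, vowel merger)
Zodor: start from *yagekem.
  rule 1 (unconditioned shift): yagekem → zagekem
  rule 2 (palatalisation): zagekem → zagesem
  rule 3: no change — zagesem
  ⇒ Zodor zagesem
Ulzili: start from *yagekem.
  rule 1: no change — yagekem
  rule 2 (pre-nasal raising): yagekem → yagekim
  rule 3 (palatalisation): yagekim → yagesim
  ⇒ Ulzili yagesim
No other proto-form is consistent with every reflex, so the reconstruction is *yagekem.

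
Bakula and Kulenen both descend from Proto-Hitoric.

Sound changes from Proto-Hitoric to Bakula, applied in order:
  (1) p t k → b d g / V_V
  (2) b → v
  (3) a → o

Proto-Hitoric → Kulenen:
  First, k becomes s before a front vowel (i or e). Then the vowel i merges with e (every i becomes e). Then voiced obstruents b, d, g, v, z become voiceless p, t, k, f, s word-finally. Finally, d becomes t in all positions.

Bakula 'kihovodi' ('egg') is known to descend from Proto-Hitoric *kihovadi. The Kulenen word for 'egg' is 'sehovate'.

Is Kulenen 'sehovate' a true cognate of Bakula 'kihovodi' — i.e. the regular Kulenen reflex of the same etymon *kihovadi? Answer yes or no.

Derive the expected Kulenen reflex of *kihovadi:
Kulenen: *kihovadi > sihovadi > sehovade > sehovate  (by palatalisation, vowel merger, unconditioned shift)
Kulenen 'sehovate' matches the regular reflex exactly, so the pair is cognate.

yes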